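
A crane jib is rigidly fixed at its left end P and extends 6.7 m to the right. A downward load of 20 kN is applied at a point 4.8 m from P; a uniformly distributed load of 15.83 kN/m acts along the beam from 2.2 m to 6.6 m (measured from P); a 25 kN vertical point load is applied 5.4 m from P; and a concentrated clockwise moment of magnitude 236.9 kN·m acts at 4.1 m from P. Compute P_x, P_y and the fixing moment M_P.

Resultant of the distributed load: 15.83 × 4.4 = 69.652 kN at 4.4 m from P.
ΣF_x = 0: P_x = 0.
ΣF_y = 0: P_y − 20 − 15.83·4.4 − 25 = 0 → P_y = 114.7 kN.
ΣM about P: M_P − 20·4.8 − (15.83·4.4)·4.4 − 25·5.4 − 236.9 = 0 → M_P = 774.4 kN·m.

P_x = 0, P_y = 114.7 kN, M_P = 774.4 kN·m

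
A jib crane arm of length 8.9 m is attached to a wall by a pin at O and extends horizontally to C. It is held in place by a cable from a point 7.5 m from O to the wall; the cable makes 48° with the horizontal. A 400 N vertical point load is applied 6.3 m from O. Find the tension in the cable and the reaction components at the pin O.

ΣM about O: T·sin48°·7.5 − 400·6.3 = 0 → T = 2520/(7.5·0.743145) = 452.132 ≈ 452.1 N.
ΣF_x = 0: O_x − T·cos48° = 0 → O_x = 452.132 × 0.669131 = 302.5 N.
ΣF_y = 0: O_y + T·sin48° − 400 = 0 → O_y = 400 − 452.132 × 0.743145 = 64.00 N.

T = 452.1 N, O_x = 302.5 N, O_y = 64.00 N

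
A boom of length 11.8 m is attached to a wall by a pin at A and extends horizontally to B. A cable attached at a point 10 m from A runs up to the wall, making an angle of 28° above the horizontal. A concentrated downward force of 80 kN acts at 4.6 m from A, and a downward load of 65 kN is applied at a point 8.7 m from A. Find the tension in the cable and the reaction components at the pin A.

ΣM about A: T·sin28°·10 − 80·4.6 − 65·8.7 = 0 → T = 933.5/(10·0.469472) = 198.84 ≈ 198.8 kN.
ΣF_x = 0: A_x − T·cos28° = 0 → A_x = 198.84 × 0.882948 = 175.6 kN.
ΣF_y = 0: A_y + T·sin28° − 80 − 65 = 0 → A_y = 145 − 198.84 × 0.469472 = 51.65 kN.

T = 198.8 kN, A_x = 175.6 kN, A_y = 51.65 kN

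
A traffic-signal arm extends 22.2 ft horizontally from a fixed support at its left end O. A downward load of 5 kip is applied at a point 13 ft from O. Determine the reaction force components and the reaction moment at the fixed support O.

O_x = 0, O_y = 5.000 kip, M_O = 65.00 kip·ft

ΣF_x = 0: O_x = 0.
ΣF_y = 0: O_y − 5 = 0 → O_y = 5.000 kip.
ΣM about O: M_O − 5·13 = 0 → M_O = 65.00 kip·ft.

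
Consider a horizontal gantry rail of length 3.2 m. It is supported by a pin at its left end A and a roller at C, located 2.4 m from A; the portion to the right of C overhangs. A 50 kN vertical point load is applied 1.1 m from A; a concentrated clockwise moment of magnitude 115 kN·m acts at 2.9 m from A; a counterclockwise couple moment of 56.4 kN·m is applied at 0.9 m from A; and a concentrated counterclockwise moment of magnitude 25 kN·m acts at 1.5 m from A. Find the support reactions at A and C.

Moments about A: C_y·2.4 − 50·1.1 − 115 + 56.4 + 25 = 0 → C_y = 88.6/2.4 = 36.9167 ≈ 36.92 kN.
ΣF_y = 0: A_y + 36.9167 − 50 = 0 → A_y = 13.08 kN.
ΣF_x = 0: no horizontal applied forces, so A_x = 0.

A_x = 0, A_y = 13.08 kN, C_y = 36.92 kN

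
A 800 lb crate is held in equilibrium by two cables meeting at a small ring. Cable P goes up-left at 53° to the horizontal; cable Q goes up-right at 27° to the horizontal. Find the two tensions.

T_P = 723.8 lb, T_Q = 488.9 lb

ΣF_x = 0: −T_P·cos53° + T_Q·cos27° = 0 → T_Q = 0.675433·T_P.
ΣF_y = 0: T_P·sin53° + T_Q·sin27° = 800.
Substitute: T_P·(0.798636 + 0.675433·0.45399) = 800 → T_P = 723.801 ≈ 723.8 lb.
Then T_Q = 0.675433 × 723.801 = 488.9 lb.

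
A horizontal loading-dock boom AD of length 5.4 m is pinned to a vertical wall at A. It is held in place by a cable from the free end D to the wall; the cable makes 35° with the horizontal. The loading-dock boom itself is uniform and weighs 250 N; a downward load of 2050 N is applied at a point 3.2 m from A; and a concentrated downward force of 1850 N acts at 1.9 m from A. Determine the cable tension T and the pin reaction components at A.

T = 3471 N, A_x = 2843 N, A_y = 2159 N

ΣM about A: T·sin35°·5.4 − 250·2.7 − 2050·3.2 − 1850·1.9 = 0 → T = 10750/(5.4·0.573576) = 3470.75 ≈ 3471 N.
ΣF_x = 0: A_x − T·cos35° = 0 → A_x = 3470.75 × 0.819152 = 2843 N.
ΣF_y = 0: A_y + T·sin35° − 250 − 2050 − 1850 = 0 → A_y = 4150 − 3470.75 × 0.573576 = 2159 N.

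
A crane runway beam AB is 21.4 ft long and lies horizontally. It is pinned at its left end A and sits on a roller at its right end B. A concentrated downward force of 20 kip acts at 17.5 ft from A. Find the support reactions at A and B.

A_x = 0, A_y = 3.645 kip, B_y = 16.36 kip

ΣM about A: B_y·21.4 − 20·17.5 = 0 → B_y = 350/21.4 = 16.3551 ≈ 16.36 kip.
ΣF_y = 0: A_y + 16.3551 − 20 = 0 → A_y = 3.645 kip.
ΣF_x = 0: no horizontal applied forces, so A_x = 0.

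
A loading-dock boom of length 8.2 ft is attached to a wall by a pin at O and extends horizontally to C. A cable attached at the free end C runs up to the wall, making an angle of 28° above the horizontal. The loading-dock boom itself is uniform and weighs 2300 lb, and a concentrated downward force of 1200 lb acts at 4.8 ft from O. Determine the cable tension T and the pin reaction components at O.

ΣM about O: T·sin28°·8.2 − 2300·4.1 − 1200·4.8 = 0 → T = 15190/(8.2·0.469472) = 3945.79 ≈ 3946 lb.
ΣF_x = 0: O_x − T·cos28° = 0 → O_x = 3945.79 × 0.882948 = 3484 lb.
ΣF_y = 0: O_y + T·sin28° − 2300 − 1200 = 0 → O_y = 3500 − 3945.79 × 0.469472 = 1648 lb.

T = 3946 lb, O_x = 3484 lb, O_y = 1648 lb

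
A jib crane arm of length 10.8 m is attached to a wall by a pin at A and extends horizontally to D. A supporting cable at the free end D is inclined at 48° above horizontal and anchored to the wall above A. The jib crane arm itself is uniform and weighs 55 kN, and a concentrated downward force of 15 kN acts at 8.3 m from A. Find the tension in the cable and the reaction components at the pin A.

ΣM about A: T·sin48°·10.8 − 55·5.4 − 15·8.3 = 0 → T = 421.5/(10.8·0.743145) = 52.517 ≈ 52.52 kN.
ΣF_x = 0: A_x − T·cos48° = 0 → A_x = 52.517 × 0.669131 = 35.14 kN.
ΣF_y = 0: A_y + T·sin48° − 55 − 15 = 0 → A_y = 70 − 52.517 × 0.743145 = 30.97 kN.

T = 52.52 kN, A_x = 35.14 kN, A_y = 30.97 kN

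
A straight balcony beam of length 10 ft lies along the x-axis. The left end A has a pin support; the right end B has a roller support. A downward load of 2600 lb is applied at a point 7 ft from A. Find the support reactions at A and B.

A_x = 0, A_y = 780.0 lb, B_y = 1820 lb

Moments about A: B_y·10 − 2600·7 = 0 → B_y = 18200/10 = 1820 lb.
ΣF_y = 0: A_y + 1820 − 2600 = 0 → A_y = 780.0 lb.
ΣF_x = 0: no horizontal applied forces, so A_x = 0.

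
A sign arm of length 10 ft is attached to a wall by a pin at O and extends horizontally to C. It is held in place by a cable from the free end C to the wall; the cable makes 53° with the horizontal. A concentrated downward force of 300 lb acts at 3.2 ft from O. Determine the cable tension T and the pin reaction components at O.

T = 120.2 lb, O_x = 72.34 lb, O_y = 204.0 lb

ΣM about O: T·sin53°·10 − 300·3.2 = 0 → T = 960/(10·0.798636) = 120.205 ≈ 120.2 lb.
ΣF_x = 0: O_x − T·cos53° = 0 → O_x = 120.205 × 0.601815 = 72.34 lb.
ΣF_y = 0: O_y + T·sin53° − 300 = 0 → O_y = 300 − 120.205 × 0.798636 = 204.0 lb.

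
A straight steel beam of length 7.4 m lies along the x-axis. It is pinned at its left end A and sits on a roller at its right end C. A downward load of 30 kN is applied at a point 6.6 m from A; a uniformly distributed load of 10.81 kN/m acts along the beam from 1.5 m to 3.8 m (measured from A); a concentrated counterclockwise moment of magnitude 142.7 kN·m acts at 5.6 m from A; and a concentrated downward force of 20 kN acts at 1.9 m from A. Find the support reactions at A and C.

A_x = 0, A_y = 53.35 kN, C_y = 21.51 kN

Resultant of the distributed load: 10.81 × 2.3 = 24.863 kN at 2.65 m from A.
ΣM about A: C_y·7.4 − 30·6.6 − (10.81·2.3)·2.65 + 142.7 − 20·1.9 = 0 → C_y = 159.18695/7.4 = 21.5117 ≈ 21.51 kN.
ΣF_y = 0: A_y + 21.5117 − 30 − 10.81·2.3 − 20 = 0 → A_y = 53.35 kN.
ΣF_x = 0: no horizontal applied forces, so A_x = 0.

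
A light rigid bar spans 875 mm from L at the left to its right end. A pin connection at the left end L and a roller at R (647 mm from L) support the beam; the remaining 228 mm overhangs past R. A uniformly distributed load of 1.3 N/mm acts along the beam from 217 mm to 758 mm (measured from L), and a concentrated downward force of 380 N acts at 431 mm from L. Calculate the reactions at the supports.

L_x = 0, L_y = 300.2 N, R_y = 783.1 N

Resultant of the distributed load: 1.3 × 541 = 703.3 N at 487.5 mm from L.
Moments about L: R_y·647 − (1.3·541)·487.5 − 380·431 = 0 → R_y = 506638.75/647 = 783.058 ≈ 783.1 N.
ΣF_y = 0: L_y + 783.058 − 1.3·541 − 380 = 0 → L_y = 300.2 N.
ΣF_x = 0: no horizontal applied forces, so L_x = 0.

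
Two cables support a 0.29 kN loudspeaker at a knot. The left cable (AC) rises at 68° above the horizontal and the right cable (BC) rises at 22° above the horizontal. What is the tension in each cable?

T_AC = 0.2689 kN, T_BC = 0.1086 kN

ΣF_x = 0: −T_AC·cos68° + T_BC·cos22° = 0 → T_BC = 0.404026·T_AC.
ΣF_y = 0: T_AC·sin68° + T_BC·sin22° = 0.29.
Substitute: T_AC·(0.927184 + 0.404026·0.374607) = 0.29 → T_AC = 0.268883 ≈ 0.2689 kN.
Then T_BC = 0.404026 × 0.268883 = 0.1086 kN.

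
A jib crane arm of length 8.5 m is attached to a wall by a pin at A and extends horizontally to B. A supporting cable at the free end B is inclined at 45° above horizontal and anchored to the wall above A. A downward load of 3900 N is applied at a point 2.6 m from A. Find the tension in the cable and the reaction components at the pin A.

ΣM about A: T·sin45°·8.5 − 3900·2.6 = 0 → T = 10140/(8.5·0.707107) = 1687.07 ≈ 1687 N.
ΣF_x = 0: A_x − T·cos45° = 0 → A_x = 1687.07 × 0.707107 = 1193 N.
ΣF_y = 0: A_y + T·sin45° − 3900 = 0 → A_y = 3900 − 1687.07 × 0.707107 = 2707 N.

T = 1687 N, A_x = 1193 N, A_y = 2707 N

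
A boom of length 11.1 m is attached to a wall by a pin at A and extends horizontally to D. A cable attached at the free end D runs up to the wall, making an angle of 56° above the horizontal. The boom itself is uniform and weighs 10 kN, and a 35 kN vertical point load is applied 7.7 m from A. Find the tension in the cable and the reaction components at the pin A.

T = 35.32 kN, A_x = 19.75 kN, A_y = 15.72 kN

ΣM about A: T·sin56°·11.1 − 10·5.55 − 35·7.7 = 0 → T = 325/(11.1·0.829038) = 35.3172 ≈ 35.32 kN.
ΣF_x = 0: A_x − T·cos56° = 0 → A_x = 35.3172 × 0.559193 = 19.75 kN.
ΣF_y = 0: A_y + T·sin56° − 10 − 35 = 0 → A_y = 45 − 35.3172 × 0.829038 = 15.72 kN.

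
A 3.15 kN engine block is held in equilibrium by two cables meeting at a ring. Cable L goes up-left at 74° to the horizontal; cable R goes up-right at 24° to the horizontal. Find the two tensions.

ΣF_x = 0: −T_L·cos74° + T_R·cos24° = 0 → T_R = 0.301723·T_L.
ΣF_y = 0: T_L·sin74° + T_R·sin24° = 3.15.
Substitute: T_L·(0.961262 + 0.301723·0.406737) = 3.15 → T_L = 2.90595 ≈ 2.906 kN.
Then T_R = 0.301723 × 2.90595 = 0.8768 kN.

T_L = 2.906 kN, T_R = 0.8768 kN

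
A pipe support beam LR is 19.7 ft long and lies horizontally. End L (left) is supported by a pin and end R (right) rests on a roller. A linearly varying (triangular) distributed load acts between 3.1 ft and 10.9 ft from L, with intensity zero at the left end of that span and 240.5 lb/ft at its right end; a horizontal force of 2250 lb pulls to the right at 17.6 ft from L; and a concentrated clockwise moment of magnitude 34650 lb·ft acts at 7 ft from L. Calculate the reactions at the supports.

Resultant of the triangular load: ½ × 240.5 × 7.8 = 937.95 lb, acting at 8.3 ft from L (one-third of the span from the peak).
ΣM about L: R_y·19.7 − (½·240.5·7.8)·8.3 − 34650 = 0 → R_y = 42434.985/19.7 = 2154.06 ≈ 2154 lb.
ΣF_y = 0: L_y + 2154.06 − ½·240.5·7.8 = 0 → L_y = -1216 lb.
ΣF_x = 0: L_x + 2250 = 0 → L_x = -2250 lb.

L_x = -2250 lb, L_y = -1216 lb, R_y = 2154 lb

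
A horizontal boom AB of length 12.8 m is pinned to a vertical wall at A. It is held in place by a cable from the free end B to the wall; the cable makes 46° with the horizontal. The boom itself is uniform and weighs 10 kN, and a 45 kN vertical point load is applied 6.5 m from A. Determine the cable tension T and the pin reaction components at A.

ΣM about A: T·sin46°·12.8 − 10·6.4 − 45·6.5 = 0 → T = 356.5/(12.8·0.71934) = 38.7182 ≈ 38.72 kN.
ΣF_x = 0: A_x − T·cos46° = 0 → A_x = 38.7182 × 0.694658 = 26.90 kN.
ΣF_y = 0: A_y + T·sin46° − 10 − 45 = 0 → A_y = 55 − 38.7182 × 0.71934 = 27.15 kN.

T = 38.72 kN, A_x = 26.90 kN, A_y = 27.15 kN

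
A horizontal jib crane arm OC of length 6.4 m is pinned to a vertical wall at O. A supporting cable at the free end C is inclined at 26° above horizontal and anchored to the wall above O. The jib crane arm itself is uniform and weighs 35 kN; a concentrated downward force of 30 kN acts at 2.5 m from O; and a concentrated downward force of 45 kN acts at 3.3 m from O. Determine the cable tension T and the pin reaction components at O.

T = 119.6 kN, O_x = 107.5 kN, O_y = 57.58 kN

ΣM about O: T·sin26°·6.4 − 35·3.2 − 30·2.5 − 45·3.3 = 0 → T = 335.5/(6.4·0.438371) = 119.583 ≈ 119.6 kN.
ΣF_x = 0: O_x − T·cos26° = 0 → O_x = 119.583 × 0.898794 = 107.5 kN.
ΣF_y = 0: O_y + T·sin26° − 35 − 30 − 45 = 0 → O_y = 110 − 119.583 × 0.438371 = 57.58 kN.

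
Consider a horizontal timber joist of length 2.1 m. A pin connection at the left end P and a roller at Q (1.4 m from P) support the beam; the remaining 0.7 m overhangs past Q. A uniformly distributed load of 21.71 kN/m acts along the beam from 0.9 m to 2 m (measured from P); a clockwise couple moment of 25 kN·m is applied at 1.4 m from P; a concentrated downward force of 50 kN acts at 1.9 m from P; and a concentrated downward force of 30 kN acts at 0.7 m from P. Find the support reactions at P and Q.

Resultant of the distributed load: 21.71 × 1.1 = 23.881 kN at 1.45 m from P.
ΣM about P: Q_y·1.4 − (21.71·1.1)·1.45 − 25 − 50·1.9 − 30·0.7 = 0 → Q_y = 175.62745/1.4 = 125.448 ≈ 125.4 kN.
ΣF_y = 0: P_y + 125.448 − 21.71·1.1 − 50 − 30 = 0 → P_y = -21.57 kN.
ΣF_x = 0: no horizontal applied forces, so P_x = 0.

P_x = 0, P_y = -21.57 kN, Q_y = 125.4 kN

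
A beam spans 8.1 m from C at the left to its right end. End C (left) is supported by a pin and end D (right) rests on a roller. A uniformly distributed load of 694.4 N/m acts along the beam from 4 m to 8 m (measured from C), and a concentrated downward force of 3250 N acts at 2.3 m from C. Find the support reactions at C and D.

C_x = 0, C_y = 3047 N, D_y = 2980 N

Resultant of the distributed load: 694.4 × 4 = 2777.6 N at 6 m from C.
Moments about C: D_y·8.1 − (694.4·4)·6 − 3250·2.3 = 0 → D_y = 24140.6/8.1 = 2980.32 ≈ 2980 N.
ΣF_y = 0: C_y + 2980.32 − 694.4·4 − 3250 = 0 → C_y = 3047 N.
ΣF_x = 0: no horizontal applied forces, so C_x = 0.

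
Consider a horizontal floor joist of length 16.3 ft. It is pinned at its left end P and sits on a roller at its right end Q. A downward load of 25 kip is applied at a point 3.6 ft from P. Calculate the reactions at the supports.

Moments about P: Q_y·16.3 − 25·3.6 = 0 → Q_y = 90/16.3 = 5.52147 ≈ 5.521 kip.
ΣF_y = 0: P_y + 5.52147 − 25 = 0 → P_y = 19.48 kip.
ΣF_x = 0: no horizontal applied forces, so P_x = 0.

P_x = 0, P_y = 19.48 kip, Q_y = 5.521 kip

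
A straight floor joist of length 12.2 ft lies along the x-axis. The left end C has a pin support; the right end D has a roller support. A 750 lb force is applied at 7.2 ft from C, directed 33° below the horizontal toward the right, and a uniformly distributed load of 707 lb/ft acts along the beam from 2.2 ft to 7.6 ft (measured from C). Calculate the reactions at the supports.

C_x = -629.0 lb, C_y = 2452 lb, D_y = 1774 lb

Resultant of the distributed load: 707 × 5.4 = 3817.8 lb at 4.9 ft from C.
ΣM about C: D_y·12.2 − 750·sin33°·7.2 − (707·5.4)·4.9 = 0 → D_y = 21648.3/12.2 = 1774.45 ≈ 1774 lb.
ΣF_y = 0: C_y + 1774.45 − 750·sin33° − 707·5.4 = 0 → C_y = 2452 lb.
ΣF_x = 0: C_x + 750·cos33° = 0 → C_x = -629.0 lb.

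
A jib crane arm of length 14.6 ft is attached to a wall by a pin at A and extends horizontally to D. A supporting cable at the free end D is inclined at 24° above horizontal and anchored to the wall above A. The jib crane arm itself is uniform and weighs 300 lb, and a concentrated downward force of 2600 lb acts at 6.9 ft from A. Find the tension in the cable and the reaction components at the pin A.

ΣM about A: T·sin24°·14.6 − 300·7.3 − 2600·6.9 = 0 → T = 20130/(14.6·0.406737) = 3389.82 ≈ 3390 lb.
ΣF_x = 0: A_x − T·cos24° = 0 → A_x = 3389.82 × 0.913545 = 3097 lb.
ΣF_y = 0: A_y + T·sin24° − 300 − 2600 = 0 → A_y = 2900 − 3389.82 × 0.406737 = 1521 lb.

T = 3390 lb, A_x = 3097 lb, A_y = 1521 lb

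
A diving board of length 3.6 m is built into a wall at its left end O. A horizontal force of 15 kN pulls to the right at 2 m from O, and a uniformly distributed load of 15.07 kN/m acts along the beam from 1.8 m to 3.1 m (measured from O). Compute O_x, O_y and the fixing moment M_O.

Resultant of the distributed load: 15.07 × 1.3 = 19.591 kN at 2.45 m from O.
ΣF_x = 0: O_x + 15 = 0 → O_x = -15.00 kN.
ΣF_y = 0: O_y − 15.07·1.3 = 0 → O_y = 19.59 kN.
ΣM about O: M_O − (15.07·1.3)·2.45 = 0 → M_O = 48.00 kN·m.

O_x = -15.00 kN, O_y = 19.59 kN, M_O = 48.00 kN·m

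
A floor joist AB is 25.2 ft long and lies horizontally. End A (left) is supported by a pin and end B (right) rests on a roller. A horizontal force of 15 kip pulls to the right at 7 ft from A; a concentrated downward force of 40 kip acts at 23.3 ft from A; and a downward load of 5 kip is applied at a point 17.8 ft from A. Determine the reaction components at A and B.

Taking moments about A: B_y·25.2 − 40·23.3 − 5·17.8 = 0 → B_y = 1021/25.2 = 40.5159 ≈ 40.52 kip.
ΣF_y = 0: A_y + 40.5159 − 40 − 5 = 0 → A_y = 4.484 kip.
ΣF_x = 0: A_x + 15 = 0 → A_x = -15.00 kip.

A_x = -15.00 kip, A_y = 4.484 kip, B_y = 40.52 kip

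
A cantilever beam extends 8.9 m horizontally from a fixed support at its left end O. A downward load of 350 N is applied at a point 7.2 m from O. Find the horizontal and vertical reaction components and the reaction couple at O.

O_x = 0, O_y = 350.0 N, M_O = 2520 N·m

ΣF_x = 0: O_x = 0.
ΣF_y = 0: O_y − 350 = 0 → O_y = 350.0 N.
ΣM about O: M_O − 350·7.2 = 0 → M_O = 2520 N·m.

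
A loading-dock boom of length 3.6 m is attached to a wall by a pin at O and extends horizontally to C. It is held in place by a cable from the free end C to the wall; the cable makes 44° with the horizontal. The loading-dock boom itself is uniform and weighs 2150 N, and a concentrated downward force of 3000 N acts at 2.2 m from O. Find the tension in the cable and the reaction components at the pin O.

T = 4187 N, O_x = 3012 N, O_y = 2242 N

ΣM about O: T·sin44°·3.6 − 2150·1.8 − 3000·2.2 = 0 → T = 10470/(3.6·0.694658) = 4186.71 ≈ 4187 N.
ΣF_x = 0: O_x − T·cos44° = 0 → O_x = 4186.71 × 0.71934 = 3012 N.
ΣF_y = 0: O_y + T·sin44° − 2150 − 3000 = 0 → O_y = 5150 − 4186.71 × 0.694658 = 2242 N.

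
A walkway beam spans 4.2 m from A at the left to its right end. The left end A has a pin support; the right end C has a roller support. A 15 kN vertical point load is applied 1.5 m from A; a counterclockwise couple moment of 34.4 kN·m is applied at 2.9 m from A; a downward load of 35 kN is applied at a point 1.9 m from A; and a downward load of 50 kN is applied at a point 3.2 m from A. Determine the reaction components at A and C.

Moments about A: C_y·4.2 − 15·1.5 + 34.4 − 35·1.9 − 50·3.2 = 0 → C_y = 214.6/4.2 = 51.0952 ≈ 51.10 kN.
ΣF_y = 0: A_y + 51.0952 − 15 − 35 − 50 = 0 → A_y = 48.90 kN.
ΣF_x = 0: no horizontal applied forces, so A_x = 0.

A_x = 0, A_y = 48.90 kN, C_y = 51.10 kN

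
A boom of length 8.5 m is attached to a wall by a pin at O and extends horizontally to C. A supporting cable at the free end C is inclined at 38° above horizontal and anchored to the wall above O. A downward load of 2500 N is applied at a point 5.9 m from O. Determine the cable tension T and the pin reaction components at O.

T = 2819 N, O_x = 2221 N, O_y = 764.7 N

ΣM about O: T·sin38°·8.5 − 2500·5.9 = 0 → T = 14750/(8.5·0.615661) = 2818.59 ≈ 2819 N.
ΣF_x = 0: O_x − T·cos38° = 0 → O_x = 2818.59 × 0.788011 = 2221 N.
ΣF_y = 0: O_y + T·sin38° − 2500 = 0 → O_y = 2500 − 2818.59 × 0.615661 = 764.7 N.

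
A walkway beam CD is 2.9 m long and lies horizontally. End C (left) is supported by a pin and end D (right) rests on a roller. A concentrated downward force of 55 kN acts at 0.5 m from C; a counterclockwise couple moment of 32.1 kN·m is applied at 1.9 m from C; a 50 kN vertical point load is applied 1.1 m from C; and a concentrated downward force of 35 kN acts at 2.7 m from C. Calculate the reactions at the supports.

Taking moments about C: D_y·2.9 − 55·0.5 + 32.1 − 50·1.1 − 35·2.7 = 0 → D_y = 144.9/2.9 = 49.9655 ≈ 49.97 kN.
ΣF_y = 0: C_y + 49.9655 − 55 − 50 − 35 = 0 → C_y = 90.03 kN.
ΣF_x = 0: no horizontal applied forces, so C_x = 0.

C_x = 0, C_y = 90.03 kN, D_y = 49.97 kN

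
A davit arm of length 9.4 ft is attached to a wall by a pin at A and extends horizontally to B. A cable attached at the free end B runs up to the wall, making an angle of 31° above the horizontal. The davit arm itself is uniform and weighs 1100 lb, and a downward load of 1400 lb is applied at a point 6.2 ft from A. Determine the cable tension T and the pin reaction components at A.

T = 2861 lb, A_x = 2452 lb, A_y = 1027 lb

ΣM about A: T·sin31°·9.4 − 1100·4.7 − 1400·6.2 = 0 → T = 13850/(9.4·0.515038) = 2860.77 ≈ 2861 lb.
ΣF_x = 0: A_x − T·cos31° = 0 → A_x = 2860.77 × 0.857167 = 2452 lb.
ΣF_y = 0: A_y + T·sin31° − 1100 − 1400 = 0 → A_y = 2500 − 2860.77 × 0.515038 = 1027 lb.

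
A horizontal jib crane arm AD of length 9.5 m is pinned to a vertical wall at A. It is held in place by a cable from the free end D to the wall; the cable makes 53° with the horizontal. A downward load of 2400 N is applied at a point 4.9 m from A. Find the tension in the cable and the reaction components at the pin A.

ΣM about A: T·sin53°·9.5 − 2400·4.9 = 0 → T = 11760/(9.5·0.798636) = 1550.01 ≈ 1550 N.
ΣF_x = 0: A_x − T·cos53° = 0 → A_x = 1550.01 × 0.601815 = 932.8 N.
ΣF_y = 0: A_y + T·sin53° − 2400 = 0 → A_y = 2400 − 1550.01 × 0.798636 = 1162 N.

T = 1550 N, A_x = 932.8 N, A_y = 1162 N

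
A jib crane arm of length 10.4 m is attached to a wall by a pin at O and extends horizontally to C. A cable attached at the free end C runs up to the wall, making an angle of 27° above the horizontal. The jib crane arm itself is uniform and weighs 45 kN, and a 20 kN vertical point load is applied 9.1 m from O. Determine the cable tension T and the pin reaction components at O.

T = 88.11 kN, O_x = 78.50 kN, O_y = 25.00 kN

ΣM about O: T·sin27°·10.4 − 45·5.2 − 20·9.1 = 0 → T = 416/(10.4·0.45399) = 88.1077 ≈ 88.11 kN.
ΣF_x = 0: O_x − T·cos27° = 0 → O_x = 88.1077 × 0.891007 = 78.50 kN.
ΣF_y = 0: O_y + T·sin27° − 45 − 20 = 0 → O_y = 65 − 88.1077 × 0.45399 = 25.00 kN.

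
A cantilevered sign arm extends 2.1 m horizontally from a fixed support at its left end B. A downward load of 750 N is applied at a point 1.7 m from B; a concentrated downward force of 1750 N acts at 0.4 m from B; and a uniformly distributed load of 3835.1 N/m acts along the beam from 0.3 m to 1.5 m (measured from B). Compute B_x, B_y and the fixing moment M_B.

B_x = 0, B_y = 7102 N, M_B = 6117 N·m

Resultant of the distributed load: 3835.1 × 1.2 = 4602.12 N at 0.9 m from B.
ΣF_x = 0: B_x = 0.
ΣF_y = 0: B_y − 750 − 1750 − 3835.1·1.2 = 0 → B_y = 7102 N.
ΣM about B: M_B − 750·1.7 − 1750·0.4 − (3835.1·1.2)·0.9 = 0 → M_B = 6117 N·m.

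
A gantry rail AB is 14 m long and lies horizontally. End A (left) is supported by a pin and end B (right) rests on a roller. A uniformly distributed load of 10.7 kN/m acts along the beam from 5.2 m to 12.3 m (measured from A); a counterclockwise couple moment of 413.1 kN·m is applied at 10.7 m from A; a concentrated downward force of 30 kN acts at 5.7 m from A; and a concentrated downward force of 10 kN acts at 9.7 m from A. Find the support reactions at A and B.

A_x = 0, A_y = 78.85 kN, B_y = 37.12 kN

Resultant of the distributed load: 10.7 × 7.1 = 75.97 kN at 8.75 m from A.
Moments about A: B_y·14 − (10.7·7.1)·8.75 + 413.1 − 30·5.7 − 10·9.7 = 0 → B_y = 519.6375/14 = 37.117 ≈ 37.12 kN.
ΣF_y = 0: A_y + 37.117 − 10.7·7.1 − 30 − 10 = 0 → A_y = 78.85 kN.
ΣF_x = 0: no horizontal applied forces, so A_x = 0.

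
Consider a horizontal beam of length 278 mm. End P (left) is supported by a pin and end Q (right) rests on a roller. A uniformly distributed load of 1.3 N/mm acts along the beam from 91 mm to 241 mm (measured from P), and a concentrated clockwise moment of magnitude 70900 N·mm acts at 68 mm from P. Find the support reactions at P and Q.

Resultant of the distributed load: 1.3 × 150 = 195 N at 166 mm from P.
Moments about P: Q_y·278 − (1.3·150)·166 − 70900 = 0 → Q_y = 103270/278 = 371.475 ≈ 371.5 N.
ΣF_y = 0: P_y + 371.475 − 1.3·150 = 0 → P_y = -176.5 N.
ΣF_x = 0: no horizontal applied forces, so P_x = 0.

P_x = 0, P_y = -176.5 N, Q_y = 371.5 N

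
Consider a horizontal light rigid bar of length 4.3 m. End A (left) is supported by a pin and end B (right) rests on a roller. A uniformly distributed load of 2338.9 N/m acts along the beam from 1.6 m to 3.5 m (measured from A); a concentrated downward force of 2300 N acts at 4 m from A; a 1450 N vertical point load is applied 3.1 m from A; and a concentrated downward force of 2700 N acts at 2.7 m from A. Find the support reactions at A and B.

Resultant of the distributed load: 2338.9 × 1.9 = 4443.91 N at 2.55 m from A.
Moments about A: B_y·4.3 − (2338.9·1.9)·2.55 − 2300·4 − 1450·3.1 − 2700·2.7 = 0 → B_y = 32316.9705/4.3 = 7515.57 ≈ 7516 N.
ΣF_y = 0: A_y + 7515.57 − 2338.9·1.9 − 2300 − 1450 − 2700 = 0 → A_y = 3378 N.
ΣF_x = 0: no horizontal applied forces, so A_x = 0.

A_x = 0, A_y = 3378 N, B_y = 7516 N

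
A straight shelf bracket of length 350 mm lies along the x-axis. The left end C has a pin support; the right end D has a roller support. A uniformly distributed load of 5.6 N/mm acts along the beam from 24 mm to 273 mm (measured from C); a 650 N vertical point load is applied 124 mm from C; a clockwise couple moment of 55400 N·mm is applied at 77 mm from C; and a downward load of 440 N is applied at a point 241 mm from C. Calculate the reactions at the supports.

C_x = 0, C_y = 1201 N, D_y = 1283 N

Resultant of the distributed load: 5.6 × 249 = 1394.4 N at 148.5 mm from C.
Moments about C: D_y·350 − (5.6·249)·148.5 − 650·124 − 55400 − 440·241 = 0 → D_y = 449108.4/350 = 1283.17 ≈ 1283 N.
ΣF_y = 0: C_y + 1283.17 − 5.6·249 − 650 − 440 = 0 → C_y = 1201 N.
ΣF_x = 0: no horizontal applied forces, so C_x = 0.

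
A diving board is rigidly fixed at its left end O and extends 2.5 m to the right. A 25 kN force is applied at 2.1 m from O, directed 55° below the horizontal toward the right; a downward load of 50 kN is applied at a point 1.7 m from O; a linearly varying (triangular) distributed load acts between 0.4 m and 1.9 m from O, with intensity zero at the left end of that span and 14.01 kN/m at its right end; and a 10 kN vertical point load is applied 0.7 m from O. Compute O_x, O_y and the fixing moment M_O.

Resultant of the triangular load: ½ × 14.01 × 1.5 = 10.5075 kN, acting at 1.4 m from O (one-third of the span from the peak).
ΣF_x = 0: O_x + 25·cos55° = 0 → O_x = -14.34 kN.
ΣF_y = 0: O_y − 25·sin55° − 50 − ½·14.01·1.5 − 10 = 0 → O_y = 90.99 kN.
ΣM about O: M_O − 25·sin55°·2.1 − 50·1.7 − (½·14.01·1.5)·1.4 − 10·0.7 = 0 → M_O = 149.7 kN·m.

O_x = -14.34 kN, O_y = 90.99 kN, M_O = 149.7 kN·m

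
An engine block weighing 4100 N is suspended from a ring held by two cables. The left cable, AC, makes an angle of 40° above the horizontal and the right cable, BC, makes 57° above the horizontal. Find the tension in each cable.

T_AC = 2250 N, T_BC = 3164 N

ΣF_x = 0: −T_AC·cos40° + T_BC·cos57° = 0 → T_BC = 1.40652·T_AC.
ΣF_y = 0: T_AC·sin40° + T_BC·sin57° = 4100.
Substitute: T_AC·(0.642788 + 1.40652·0.838671) = 4100 → T_AC = 2249.79 ≈ 2250 N.
Then T_BC = 1.40652 × 2249.79 = 3164 N.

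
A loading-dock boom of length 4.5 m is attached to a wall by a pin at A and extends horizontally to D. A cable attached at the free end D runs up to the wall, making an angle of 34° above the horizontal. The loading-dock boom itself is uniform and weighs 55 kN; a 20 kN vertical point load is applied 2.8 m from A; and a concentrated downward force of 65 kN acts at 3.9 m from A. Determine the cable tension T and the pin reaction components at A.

T = 172.2 kN, A_x = 142.7 kN, A_y = 43.72 kN

ΣM about A: T·sin34°·4.5 − 55·2.25 − 20·2.8 − 65·3.9 = 0 → T = 433.25/(4.5·0.559193) = 172.173 ≈ 172.2 kN.
ΣF_x = 0: A_x − T·cos34° = 0 → A_x = 172.173 × 0.829038 = 142.7 kN.
ΣF_y = 0: A_y + T·sin34° − 55 − 20 − 65 = 0 → A_y = 140 − 172.173 × 0.559193 = 43.72 kN.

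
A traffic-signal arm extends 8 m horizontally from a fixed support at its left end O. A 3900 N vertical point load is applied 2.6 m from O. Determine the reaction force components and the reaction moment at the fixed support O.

O_x = 0, O_y = 3900 N, M_O = 10140 N·m

ΣF_x = 0: O_x = 0.
ΣF_y = 0: O_y − 3900 = 0 → O_y = 3900 N.
ΣM about O: M_O − 3900·2.6 = 0 → M_O = 10140 N·m.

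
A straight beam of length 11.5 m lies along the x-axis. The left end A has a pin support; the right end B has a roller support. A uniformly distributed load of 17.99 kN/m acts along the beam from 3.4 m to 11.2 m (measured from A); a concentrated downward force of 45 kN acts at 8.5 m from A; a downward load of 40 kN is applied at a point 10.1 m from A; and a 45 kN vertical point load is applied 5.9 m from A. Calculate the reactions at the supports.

A_x = 0, A_y = 89.77 kN, B_y = 180.6 kN

Resultant of the distributed load: 17.99 × 7.8 = 140.322 kN at 7.3 m from A.
ΣM about A: B_y·11.5 − (17.99·7.8)·7.3 − 45·8.5 − 40·10.1 − 45·5.9 = 0 → B_y = 2076.3506/11.5 = 180.552 ≈ 180.6 kN.
ΣF_y = 0: A_y + 180.552 − 17.99·7.8 − 45 − 40 − 45 = 0 → A_y = 89.77 kN.
ΣF_x = 0: no horizontal applied forces, so A_x = 0.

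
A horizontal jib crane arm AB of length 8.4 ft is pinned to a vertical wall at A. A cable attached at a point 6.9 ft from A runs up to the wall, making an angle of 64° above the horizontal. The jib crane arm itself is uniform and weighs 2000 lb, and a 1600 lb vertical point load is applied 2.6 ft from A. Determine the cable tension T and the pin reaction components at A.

ΣM about A: T·sin64°·6.9 − 2000·4.2 − 1600·2.6 = 0 → T = 12560/(6.9·0.898794) = 2025.26 ≈ 2025 lb.
ΣF_x = 0: A_x − T·cos64° = 0 → A_x = 2025.26 × 0.438371 = 887.8 lb.
ΣF_y = 0: A_y + T·sin64° − 2000 − 1600 = 0 → A_y = 3600 − 2025.26 × 0.898794 = 1780 lb.

T = 2025 lb, A_x = 887.8 lb, A_y = 1780 lb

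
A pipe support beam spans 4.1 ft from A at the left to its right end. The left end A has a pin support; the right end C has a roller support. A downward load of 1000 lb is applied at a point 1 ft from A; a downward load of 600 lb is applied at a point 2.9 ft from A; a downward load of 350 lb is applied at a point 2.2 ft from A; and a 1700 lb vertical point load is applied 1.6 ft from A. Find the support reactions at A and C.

Moments about A: C_y·4.1 − 1000·1 − 600·2.9 − 350·2.2 − 1700·1.6 = 0 → C_y = 6230/4.1 = 1519.51 ≈ 1520 lb.
ΣF_y = 0: A_y + 1519.51 − 1000 − 600 − 350 − 1700 = 0 → A_y = 2130 lb.
ΣF_x = 0: no horizontal applied forces, so A_x = 0.

A_x = 0, A_y = 2130 lb, C_y = 1520 lb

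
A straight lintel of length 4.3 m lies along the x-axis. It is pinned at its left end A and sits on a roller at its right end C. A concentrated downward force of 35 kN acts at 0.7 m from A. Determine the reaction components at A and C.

A_x = 0, A_y = 29.30 kN, C_y = 5.698 kN

Moments about A: C_y·4.3 − 35·0.7 = 0 → C_y = 24.5/4.3 = 5.69767 ≈ 5.698 kN.
ΣF_y = 0: A_y + 5.69767 − 35 = 0 → A_y = 29.30 kN.
ΣF_x = 0: no horizontal applied forces, so A_x = 0.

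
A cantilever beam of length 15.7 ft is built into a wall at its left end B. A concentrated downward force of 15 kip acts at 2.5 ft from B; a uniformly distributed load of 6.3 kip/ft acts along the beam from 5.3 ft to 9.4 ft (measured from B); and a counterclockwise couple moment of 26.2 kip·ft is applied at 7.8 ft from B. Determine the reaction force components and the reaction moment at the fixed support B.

B_x = 0, B_y = 40.83 kip, M_B = 201.2 kip·ft

Resultant of the distributed load: 6.3 × 4.1 = 25.83 kip at 7.35 ft from B.
ΣF_x = 0: B_x = 0.
ΣF_y = 0: B_y − 15 − 6.3·4.1 = 0 → B_y = 40.83 kip.
ΣM about B: M_B − 15·2.5 − (6.3·4.1)·7.35 + 26.2 = 0 → M_B = 201.2 kip·ft.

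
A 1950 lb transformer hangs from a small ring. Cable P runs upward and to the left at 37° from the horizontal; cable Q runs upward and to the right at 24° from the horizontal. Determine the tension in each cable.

T_P = 2037 lb, T_Q = 1781 lb

ΣF_x = 0: −T_P·cos37° + T_Q·cos24° = 0 → T_Q = 0.874215·T_P.
ΣF_y = 0: T_P·sin37° + T_Q·sin24° = 1950.
Substitute: T_P·(0.601815 + 0.874215·0.406737) = 1950 → T_P = 2036.79 ≈ 2037 lb.
Then T_Q = 0.874215 × 2036.79 = 1781 lb.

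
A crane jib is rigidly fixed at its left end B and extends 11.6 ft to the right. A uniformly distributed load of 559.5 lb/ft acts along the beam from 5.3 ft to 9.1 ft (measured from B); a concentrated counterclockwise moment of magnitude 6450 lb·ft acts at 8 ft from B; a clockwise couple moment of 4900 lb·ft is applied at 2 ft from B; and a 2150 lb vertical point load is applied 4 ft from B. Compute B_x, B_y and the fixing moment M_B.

B_x = 0, B_y = 4276 lb, M_B = 22360 lb·ft

Resultant of the distributed load: 559.5 × 3.8 = 2126.1 lb at 7.2 ft from B.
ΣF_x = 0: B_x = 0.
ΣF_y = 0: B_y − 559.5·3.8 − 2150 = 0 → B_y = 4276 lb.
ΣM about B: M_B − (559.5·3.8)·7.2 + 6450 − 4900 − 2150·4 = 0 → M_B = 22360 lb·ft.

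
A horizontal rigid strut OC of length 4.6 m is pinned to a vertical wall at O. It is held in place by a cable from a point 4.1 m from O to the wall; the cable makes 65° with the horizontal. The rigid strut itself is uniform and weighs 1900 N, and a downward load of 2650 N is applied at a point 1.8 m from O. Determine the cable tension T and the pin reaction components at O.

ΣM about O: T·sin65°·4.1 − 1900·2.3 − 2650·1.8 = 0 → T = 9140/(4.1·0.906308) = 2459.72 ≈ 2460 N.
ΣF_x = 0: O_x − T·cos65° = 0 → O_x = 2459.72 × 0.422618 = 1040 N.
ΣF_y = 0: O_y + T·sin65° − 1900 − 2650 = 0 → O_y = 4550 − 2459.72 × 0.906308 = 2321 N.

T = 2460 N, O_x = 1040 N, O_y = 2321 N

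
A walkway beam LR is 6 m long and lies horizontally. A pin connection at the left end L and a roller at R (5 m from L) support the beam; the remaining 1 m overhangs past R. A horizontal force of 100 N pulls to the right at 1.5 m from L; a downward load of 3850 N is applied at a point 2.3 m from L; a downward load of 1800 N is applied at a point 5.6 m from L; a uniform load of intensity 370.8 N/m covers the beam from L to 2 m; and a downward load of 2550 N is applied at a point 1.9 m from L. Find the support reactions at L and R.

L_x = -100.0 N, L_y = 4037 N, R_y = 4904 N

Resultant of the distributed load: 370.8 × 2 = 741.6 N at 1 m from L.
Moments about L: R_y·5 − 3850·2.3 − 1800·5.6 − (370.8·2)·1 − 2550·1.9 = 0 → R_y = 24521.6/5 = 4904.32 ≈ 4904 N.
ΣF_y = 0: L_y + 4904.32 − 3850 − 1800 − 370.8·2 − 2550 = 0 → L_y = 4037 N.
ΣF_x = 0: L_x + 100 = 0 → L_x = -100.0 N.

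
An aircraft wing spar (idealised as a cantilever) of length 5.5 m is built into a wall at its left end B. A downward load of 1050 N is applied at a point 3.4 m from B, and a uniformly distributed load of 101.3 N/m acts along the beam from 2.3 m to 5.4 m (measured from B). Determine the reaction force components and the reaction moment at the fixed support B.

B_x = 0, B_y = 1364 N, M_B = 4779 N·m

Resultant of the distributed load: 101.3 × 3.1 = 314.03 N at 3.85 m from B.
ΣF_x = 0: B_x = 0.
ΣF_y = 0: B_y − 1050 − 101.3·3.1 = 0 → B_y = 1364 N.
ΣM about B: M_B − 1050·3.4 − (101.3·3.1)·3.85 = 0 → M_B = 4779 N·m.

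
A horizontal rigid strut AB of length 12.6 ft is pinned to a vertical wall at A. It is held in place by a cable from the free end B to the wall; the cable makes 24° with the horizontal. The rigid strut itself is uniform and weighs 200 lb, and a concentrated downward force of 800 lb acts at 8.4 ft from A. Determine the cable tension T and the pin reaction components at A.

T = 1557 lb, A_x = 1422 lb, A_y = 366.7 lb

ΣM about A: T·sin24°·12.6 − 200·6.3 − 800·8.4 = 0 → T = 7980/(12.6·0.406737) = 1557.11 ≈ 1557 lb.
ΣF_x = 0: A_x − T·cos24° = 0 → A_x = 1557.11 × 0.913545 = 1422 lb.
ΣF_y = 0: A_y + T·sin24° − 200 − 800 = 0 → A_y = 1000 − 1557.11 × 0.406737 = 366.7 lb.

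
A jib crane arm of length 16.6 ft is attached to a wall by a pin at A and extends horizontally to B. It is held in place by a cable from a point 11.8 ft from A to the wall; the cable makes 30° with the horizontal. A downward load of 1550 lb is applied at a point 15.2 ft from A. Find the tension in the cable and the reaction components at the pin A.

ΣM about A: T·sin30°·11.8 − 1550·15.2 = 0 → T = 23560/(11.8·0.5) = 3993.22 ≈ 3993 lb.
ΣF_x = 0: A_x − T·cos30° = 0 → A_x = 3993.22 × 0.866025 = 3458 lb.
ΣF_y = 0: A_y + T·sin30° − 1550 = 0 → A_y = 1550 − 3993.22 × 0.5 = -446.6 lb.

T = 3993 lb, A_x = 3458 lb, A_y = -446.6 lb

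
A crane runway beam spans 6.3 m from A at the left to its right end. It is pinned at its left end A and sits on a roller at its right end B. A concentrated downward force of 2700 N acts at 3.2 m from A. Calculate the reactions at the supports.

A_x = 0, A_y = 1329 N, B_y = 1371 N

Moments about A: B_y·6.3 − 2700·3.2 = 0 → B_y = 8640/6.3 = 1371.43 ≈ 1371 N.
ΣF_y = 0: A_y + 1371.43 − 2700 = 0 → A_y = 1329 N.
ΣF_x = 0: no horizontal applied forces, so A_x = 0.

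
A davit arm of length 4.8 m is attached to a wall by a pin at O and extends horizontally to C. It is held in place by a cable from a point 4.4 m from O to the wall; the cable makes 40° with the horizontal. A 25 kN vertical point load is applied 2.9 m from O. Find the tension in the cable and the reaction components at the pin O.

T = 25.63 kN, O_x = 19.64 kN, O_y = 8.523 kN

ΣM about O: T·sin40°·4.4 − 25·2.9 = 0 → T = 72.5/(4.4·0.642788) = 25.6341 ≈ 25.63 kN.
ΣF_x = 0: O_x − T·cos40° = 0 → O_x = 25.6341 × 0.766044 = 19.64 kN.
ΣF_y = 0: O_y + T·sin40° − 25 = 0 → O_y = 25 − 25.6341 × 0.642788 = 8.523 kN.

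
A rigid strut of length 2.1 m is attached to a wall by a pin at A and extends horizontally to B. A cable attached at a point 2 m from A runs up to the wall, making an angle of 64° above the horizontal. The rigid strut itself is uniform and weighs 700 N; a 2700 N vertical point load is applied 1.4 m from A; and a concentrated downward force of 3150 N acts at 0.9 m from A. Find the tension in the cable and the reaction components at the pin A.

T = 4089 N, A_x = 1792 N, A_y = 2875 N

ΣM about A: T·sin64°·2 − 700·1.05 − 2700·1.4 − 3150·0.9 = 0 → T = 7350/(2·0.898794) = 4088.81 ≈ 4089 N.
ΣF_x = 0: A_x − T·cos64° = 0 → A_x = 4088.81 × 0.438371 = 1792 N.
ΣF_y = 0: A_y + T·sin64° − 700 − 2700 − 3150 = 0 → A_y = 6550 − 4088.81 × 0.898794 = 2875 N.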